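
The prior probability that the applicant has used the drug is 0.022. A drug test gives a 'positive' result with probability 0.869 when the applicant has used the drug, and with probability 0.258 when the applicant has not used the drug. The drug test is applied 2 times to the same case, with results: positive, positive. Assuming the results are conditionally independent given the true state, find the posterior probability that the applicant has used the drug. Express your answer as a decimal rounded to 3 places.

Posterior P(H) ≈ 0.203

With H the event that the applicant has used the drug, the joint likelihood of the observed sequence is P(data|H) = 0.869·0.869 = 0.75516 and P(data|¬H) = 0.258·0.258 = 0.066564.
Bayes: P(H|data) = 0.022·0.75516 / (0.022·0.75516 + 0.978·0.066564) = 0.016614/0.081713 = 0.2033.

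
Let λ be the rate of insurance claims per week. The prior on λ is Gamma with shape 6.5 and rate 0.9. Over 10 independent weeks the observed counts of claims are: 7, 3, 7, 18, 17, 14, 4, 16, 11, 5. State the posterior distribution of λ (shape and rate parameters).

Total count ∑xᵢ = 102 over n = 10 weeks.
Gamma is conjugate to the Poisson likelihood: posterior is Gamma(shape = 6.5+102 = 108.5, rate = 0.9+10 = 10.9).

Posterior: Gamma(shape=108.5, rate=10.9)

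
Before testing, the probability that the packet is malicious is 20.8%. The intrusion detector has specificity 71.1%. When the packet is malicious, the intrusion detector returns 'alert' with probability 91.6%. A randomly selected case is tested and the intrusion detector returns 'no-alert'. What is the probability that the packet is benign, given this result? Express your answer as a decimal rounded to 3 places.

Let H be the event that the packet is malicious. P(H) = 0.208, so P(¬H) = 0.792. With E the 'no-alert' result, P(E|H) = 0.084 and P(E|¬H) = 0.711.
P(E) = 0.084·0.208 + 0.711·0.792 = 0.017472 + 0.56311 = 0.58058.
By Bayes' theorem, P(H|E) = 0.017472 / 0.58058 = 0.030. Hence P(¬H|E) = 1 − 0.030 = 0.970.

P(¬H | E) ≈ 0.970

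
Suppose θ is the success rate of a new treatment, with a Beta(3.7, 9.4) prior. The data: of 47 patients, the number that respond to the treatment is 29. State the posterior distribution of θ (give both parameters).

Posterior: Beta(32.7, 27.4)

Observing 29 successes and 18 failures updates Beta(3.7, 9.4) by adding the success and failure counts to the two shape parameters: α = 3.7+29 = 32.7, β = 9.4+18 = 27.4.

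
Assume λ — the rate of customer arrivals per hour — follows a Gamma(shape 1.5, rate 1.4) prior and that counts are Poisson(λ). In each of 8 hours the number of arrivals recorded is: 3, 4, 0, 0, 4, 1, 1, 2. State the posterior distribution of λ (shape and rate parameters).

Total count ∑xᵢ = 15 over n = 8 hours.
Gamma is conjugate to the Poisson likelihood: posterior is Gamma(shape = 1.5+15 = 16.5, rate = 1.4+8 = 9.4).

Posterior: Gamma(shape=16.5, rate=9.4)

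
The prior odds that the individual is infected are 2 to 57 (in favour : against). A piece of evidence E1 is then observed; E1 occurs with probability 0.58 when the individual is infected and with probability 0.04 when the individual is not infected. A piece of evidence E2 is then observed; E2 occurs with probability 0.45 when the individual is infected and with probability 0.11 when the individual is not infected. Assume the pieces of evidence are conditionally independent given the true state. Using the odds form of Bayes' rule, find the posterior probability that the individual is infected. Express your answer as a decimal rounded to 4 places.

Prior odds = 2/57 = 0.035088.
Likelihood ratio for E1 = 0.58/0.04 = 14.500.
Likelihood ratio for E2 = 0.45/0.11 = 4.0909.
Posterior odds = prior odds × LR₁ × LR₂ = 2.0813.
Posterior probability = odds/(1+odds) = 2.0813/3.0813 = 0.6755.

Posterior probability ≈ 0.6755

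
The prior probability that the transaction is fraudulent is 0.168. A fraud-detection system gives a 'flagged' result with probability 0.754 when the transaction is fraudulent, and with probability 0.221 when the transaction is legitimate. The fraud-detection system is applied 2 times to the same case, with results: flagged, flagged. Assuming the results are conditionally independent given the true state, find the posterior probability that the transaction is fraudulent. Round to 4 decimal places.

Posterior P(H) ≈ 0.7015

Let H be the event that the transaction is fraudulent; start with P(H) = 0.168. P('flagged'|H) = 0.754, P('flagged'|¬H) = 0.221.
Update on result 1 ('flagged'): P(H) ← 0.754·0.1680 / (0.754·0.1680 + 0.221·0.8320) = 0.12667/0.31054 = 0.4079.
Update on result 2 ('flagged'): P(H) ← 0.754·0.4079 / (0.754·0.4079 + 0.221·0.5921) = 0.30756/0.43841 = 0.7015.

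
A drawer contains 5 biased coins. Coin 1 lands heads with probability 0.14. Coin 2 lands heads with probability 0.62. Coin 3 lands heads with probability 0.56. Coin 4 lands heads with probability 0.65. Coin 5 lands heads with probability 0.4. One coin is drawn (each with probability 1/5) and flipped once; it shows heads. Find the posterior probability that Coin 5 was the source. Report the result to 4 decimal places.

Posterior probability ≈ 0.1688

P(heads|C1) = 0.14; P(heads|C2) = 0.62; P(heads|C3) = 0.56; P(heads|C4) = 0.65; P(heads|C5) = 0.4.
Prior × likelihood for each source: 0.2·0.14=0.02800, 0.2·0.62=0.1240, 0.2·0.56=0.1120, 0.2·0.65=0.1300, 0.2·0.4=0.08000. Summing gives P(heads) = 0.47400.
P(Coin 5 | heads) = 0.08000 / 0.47400 = 0.1688.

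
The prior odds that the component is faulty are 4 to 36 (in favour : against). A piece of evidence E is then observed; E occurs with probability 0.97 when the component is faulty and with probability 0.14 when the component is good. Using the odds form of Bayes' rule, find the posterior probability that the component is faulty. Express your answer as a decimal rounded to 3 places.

Posterior probability ≈ 0.435

Prior odds = 4/36 = 0.11111. In log-odds, ln(0.11111) = -2.1972.
Add log likelihood ratio: ln(6.9286) = 1.9357.
Posterior log-odds = -0.26157, so posterior odds = exp(-0.26157) = 0.76984. Converting, P(H|E) = 0.76984/1.7698 = 0.435.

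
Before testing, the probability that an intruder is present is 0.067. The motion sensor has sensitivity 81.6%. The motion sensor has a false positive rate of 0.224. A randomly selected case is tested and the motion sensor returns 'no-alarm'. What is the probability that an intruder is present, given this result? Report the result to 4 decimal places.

Write H for 'an intruder is present'. Prior odds H:¬H = 0.067/0.933 = 0.071811. For the 'no-alarm' outcome, the likelihood ratio is 0.184/0.776 = 0.23711.
Posterior odds = 0.071811 × 0.23711 = 0.017027, so P(H|E) = 0.017027/(1+0.017027) = 0.0167.

P(H | E) ≈ 0.0167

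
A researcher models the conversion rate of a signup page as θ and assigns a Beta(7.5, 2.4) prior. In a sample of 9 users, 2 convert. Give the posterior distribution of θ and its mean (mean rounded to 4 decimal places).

The binomial likelihood is conjugate to the Beta prior: with 2 successes and 7 failures, the posterior is Beta(7.5+2, 2.4+7) = Beta(9.5, 9.4).
Posterior mean = α/(α+β) = 9.5/18.9 = 0.5026.

Posterior: Beta(9.5, 9.4); mean ≈ 0.5026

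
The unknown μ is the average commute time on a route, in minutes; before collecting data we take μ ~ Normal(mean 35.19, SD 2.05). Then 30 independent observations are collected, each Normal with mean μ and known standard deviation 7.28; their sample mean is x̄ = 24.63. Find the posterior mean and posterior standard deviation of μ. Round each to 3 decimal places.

Prior precision 1/τ₀² = 1/2.05² = 0.237954; data precision n/σ² = 30/7.28² = 0.566055.
Posterior precision = 0.237954 + 0.566055 = 0.804008, giving posterior SD = 1/√0.804008 = 1.115.
Posterior mean = (0.237954·35.19 + 0.566055·24.63) / 0.804008 = 27.755.

Posterior mean ≈ 27.755; posterior SD ≈ 1.115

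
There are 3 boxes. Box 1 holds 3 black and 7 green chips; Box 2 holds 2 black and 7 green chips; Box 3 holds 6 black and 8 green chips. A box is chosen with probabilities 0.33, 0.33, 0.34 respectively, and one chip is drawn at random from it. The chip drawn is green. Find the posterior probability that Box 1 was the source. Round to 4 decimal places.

Tabulate prior·likelihood by source: [1] prior 0.33, lik 0.7, product 0.2310; [2] prior 0.33, lik 0.7778, product 0.2567; [3] prior 0.34, lik 0.5714, product 0.1943.
Normalizing constant = 0.68195; the posterior for Box 1 is its product over the sum, 0.2310/0.68195 = 0.3387.

Posterior probability ≈ 0.3387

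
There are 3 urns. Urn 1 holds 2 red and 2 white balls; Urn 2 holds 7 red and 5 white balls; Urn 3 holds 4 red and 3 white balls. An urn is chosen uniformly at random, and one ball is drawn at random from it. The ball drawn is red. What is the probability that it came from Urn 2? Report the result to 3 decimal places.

Posterior probability ≈ 0.353

P(red|Urn 1) = 0.5; P(red|Urn 2) = 0.5833; P(red|Urn 3) = 0.5714.
Prior × likelihood for each source: 0.333333·0.5=0.1667, 0.333333·0.5833=0.1944, 0.333333·0.5714=0.1905. Summing gives P(red) = 0.55159.
P(Urn 2 | red) = 0.1944 / 0.55159 = 0.353.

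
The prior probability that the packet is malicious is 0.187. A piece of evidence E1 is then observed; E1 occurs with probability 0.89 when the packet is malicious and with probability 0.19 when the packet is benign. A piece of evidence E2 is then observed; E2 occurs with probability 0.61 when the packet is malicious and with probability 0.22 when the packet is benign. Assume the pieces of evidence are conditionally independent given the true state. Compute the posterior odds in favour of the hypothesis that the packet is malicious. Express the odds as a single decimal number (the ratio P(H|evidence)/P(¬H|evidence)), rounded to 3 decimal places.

Prior odds = 0.187/(1−0.187) = 0.23001.
Likelihood ratio for E1 = 0.89/0.19 = 4.6842.
Likelihood ratio for E2 = 0.61/0.22 = 2.7727.
Posterior odds = prior odds × LR₁ × LR₂ = 2.9874.

Posterior odds ≈ 2.987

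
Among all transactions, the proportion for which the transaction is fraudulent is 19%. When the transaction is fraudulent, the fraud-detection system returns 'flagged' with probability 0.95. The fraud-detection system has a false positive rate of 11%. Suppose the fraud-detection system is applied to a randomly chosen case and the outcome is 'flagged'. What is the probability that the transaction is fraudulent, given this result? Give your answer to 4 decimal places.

P(H | E) ≈ 0.6695

Write H for 'the transaction is fraudulent'. Prior odds H:¬H = 0.19/0.81 = 0.23457. For the 'flagged' outcome, the likelihood ratio is 0.95/0.11 = 8.6364.
Posterior odds = 0.23457 × 8.6364 = 2.0258, so P(H|E) = 2.0258/(1+2.0258) = 0.6695.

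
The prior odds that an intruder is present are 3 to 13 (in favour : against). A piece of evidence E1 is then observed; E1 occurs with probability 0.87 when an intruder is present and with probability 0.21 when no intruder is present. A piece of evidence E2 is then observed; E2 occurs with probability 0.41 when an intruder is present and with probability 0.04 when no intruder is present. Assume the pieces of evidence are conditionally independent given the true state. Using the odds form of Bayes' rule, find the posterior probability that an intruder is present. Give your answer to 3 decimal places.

Posterior probability ≈ 0.907

Prior odds = 3/13 = 0.23077.
Likelihood ratio for E1 = 0.87/0.21 = 4.1429.
Likelihood ratio for E2 = 0.41/0.04 = 10.250.
Posterior odds = prior odds × LR₁ × LR₂ = 9.7995.
Posterior probability = odds/(1+odds) = 9.7995/10.799 = 0.907.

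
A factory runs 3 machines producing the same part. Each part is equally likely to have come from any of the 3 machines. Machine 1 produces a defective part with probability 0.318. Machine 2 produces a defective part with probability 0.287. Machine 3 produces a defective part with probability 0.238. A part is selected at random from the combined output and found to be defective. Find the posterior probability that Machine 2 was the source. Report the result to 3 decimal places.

Posterior probability ≈ 0.340

P(defective|M1) = 0.318; P(defective|M2) = 0.287; P(defective|M3) = 0.238.
Prior × likelihood for each source: 0.333333·0.318=0.1060, 0.333333·0.287=0.09567, 0.333333·0.238=0.07933. Summing gives P(defective) = 0.28100.
P(Machine 2 | defective) = 0.09567 / 0.28100 = 0.340.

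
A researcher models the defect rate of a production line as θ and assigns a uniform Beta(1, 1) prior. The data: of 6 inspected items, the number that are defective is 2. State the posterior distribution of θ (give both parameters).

Posterior: Beta(3, 5)

Observing 2 successes and 4 failures updates Beta(1, 1) by adding the success and failure counts to the two shape parameters: α = 1+2 = 3, β = 1+4 = 5.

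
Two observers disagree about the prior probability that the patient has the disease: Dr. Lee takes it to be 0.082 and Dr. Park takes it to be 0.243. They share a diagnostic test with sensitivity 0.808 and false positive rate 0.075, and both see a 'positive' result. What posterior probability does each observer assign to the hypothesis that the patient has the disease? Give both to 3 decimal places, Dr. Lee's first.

Dr. Lee: 0.490; Dr. Park: 0.776

The likelihood ratio for a 'positive' result is 0.808/0.075 = 10.773.
Dr. Lee: prior odds 0.082/0.918 = 0.089325; posterior odds 0.96232; posterior probability 0.490.
Dr. Park: prior odds 0.243/0.757 = 0.32100; posterior odds 3.4583; posterior probability 0.776.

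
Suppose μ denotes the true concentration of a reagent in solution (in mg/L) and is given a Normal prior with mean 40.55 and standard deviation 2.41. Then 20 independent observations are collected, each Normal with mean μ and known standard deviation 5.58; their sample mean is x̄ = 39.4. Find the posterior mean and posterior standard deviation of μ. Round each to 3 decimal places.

Prior precision 1/τ₀² = 1/2.41² = 0.172173; data precision n/σ² = 20/5.58² = 0.642335.
Posterior precision = 0.172173 + 0.642335 = 0.814508, giving posterior SD = 1/√0.814508 = 1.108.
Posterior mean = (0.172173·40.55 + 0.642335·39.4) / 0.814508 = 39.643.

Posterior mean ≈ 39.643; posterior SD ≈ 1.108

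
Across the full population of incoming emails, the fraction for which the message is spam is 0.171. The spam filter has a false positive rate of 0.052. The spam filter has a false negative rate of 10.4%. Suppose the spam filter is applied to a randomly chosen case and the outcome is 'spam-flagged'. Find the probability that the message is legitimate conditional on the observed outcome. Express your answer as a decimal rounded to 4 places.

P(¬H | E) ≈ 0.2196

Write H for 'the message is spam'. Prior odds H:¬H = 0.171/0.829 = 0.20627. For the 'spam-flagged' outcome, the likelihood ratio is 0.896/0.052 = 17.231.
Posterior odds = 0.20627 × 17.231 = 3.5542, so P(H|E) = 3.5542/(1+3.5542) = 0.7804. Then P(¬H|E) = 1 − 0.7804 = 0.2196.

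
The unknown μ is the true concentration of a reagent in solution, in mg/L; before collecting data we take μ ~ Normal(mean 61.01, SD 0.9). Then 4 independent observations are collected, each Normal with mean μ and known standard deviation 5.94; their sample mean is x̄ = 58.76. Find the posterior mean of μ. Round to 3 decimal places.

With known σ, the Normal prior is conjugate. Weight on the data is w = (n/σ²)/(n/σ² + 1/τ₀²) = 0.113367/(0.113367+1.23457) = 0.084104.
Posterior mean = w·x̄ + (1−w)·μ₀ = 0.084104·58.76 + 0.91590·61.01 = 60.821.

Posterior mean ≈ 60.821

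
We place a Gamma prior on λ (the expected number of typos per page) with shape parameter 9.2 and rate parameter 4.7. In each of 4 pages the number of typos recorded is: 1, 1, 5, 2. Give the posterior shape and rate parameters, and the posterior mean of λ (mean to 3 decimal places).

Posterior: Gamma(shape=18.2, rate=8.7); mean ≈ 2.092

The Poisson likelihood adds the total count to the shape and the number of exposure periods to the rate. Here ∑xᵢ = 9 and n = 4, so shape 9.2→18.2 and rate 4.7→8.7.
E[λ | data] = 18.2/8.7 = 2.092.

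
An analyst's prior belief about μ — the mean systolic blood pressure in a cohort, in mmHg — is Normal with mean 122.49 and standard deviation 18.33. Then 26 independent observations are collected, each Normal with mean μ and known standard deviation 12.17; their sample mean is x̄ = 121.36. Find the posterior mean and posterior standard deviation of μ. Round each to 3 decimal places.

Prior precision 1/τ₀² = 1/18.33² = 0.00297629; data precision n/σ² = 26/12.17² = 0.175547.
Posterior precision = 0.00297629 + 0.175547 = 0.178523, giving posterior SD = 1/√0.178523 = 2.367.
Posterior mean = (0.00297629·122.49 + 0.175547·121.36) / 0.178523 = 121.379.

Posterior mean ≈ 121.379; posterior SD ≈ 2.367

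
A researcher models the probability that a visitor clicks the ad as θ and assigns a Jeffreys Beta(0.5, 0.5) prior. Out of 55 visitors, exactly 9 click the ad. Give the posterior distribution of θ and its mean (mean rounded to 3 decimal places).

Observing 9 successes and 46 failures updates Beta(0.5, 0.5) by adding the success and failure counts to the two shape parameters: α = 0.5+9 = 9.5, β = 0.5+46 = 46.5.
E[θ | data] = 9.5/(9.5+46.5) = 0.170.

Posterior: Beta(9.5, 46.5); mean ≈ 0.170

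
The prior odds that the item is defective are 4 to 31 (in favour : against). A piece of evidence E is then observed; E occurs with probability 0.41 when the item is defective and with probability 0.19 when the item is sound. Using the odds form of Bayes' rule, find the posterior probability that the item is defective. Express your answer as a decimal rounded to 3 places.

Prior odds = 4/31 = 0.12903. In log-odds, ln(0.12903) = -2.0477.
Add log likelihood ratio: ln(2.1579) = 0.76913.
Posterior log-odds = -1.2786, so posterior odds = exp(-1.2786) = 0.27844. Converting, P(H|E) = 0.27844/1.2784 = 0.218.

Posterior probability ≈ 0.218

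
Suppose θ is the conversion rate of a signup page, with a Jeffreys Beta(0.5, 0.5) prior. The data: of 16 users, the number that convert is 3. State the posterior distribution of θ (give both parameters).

Posterior: Beta(3.5, 13.5)

The binomial likelihood is conjugate to the Beta prior: with 3 successes and 13 failures, the posterior is Beta(0.5+3, 0.5+13) = Beta(3.5, 13.5).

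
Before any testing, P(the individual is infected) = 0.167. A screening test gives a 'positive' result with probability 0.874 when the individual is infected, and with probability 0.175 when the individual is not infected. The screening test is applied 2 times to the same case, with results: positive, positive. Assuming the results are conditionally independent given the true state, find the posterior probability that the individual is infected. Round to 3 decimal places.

Let H be the event that the individual is infected; start with P(H) = 0.167. P('positive'|H) = 0.874, P('positive'|¬H) = 0.175.
Update on result 1 ('positive'): P(H) ← 0.874·0.1670 / (0.874·0.1670 + 0.175·0.8330) = 0.14596/0.29173 = 0.5003.
Update on result 2 ('positive'): P(H) ← 0.874·0.5003 / (0.874·0.5003 + 0.175·0.4997) = 0.43727/0.52472 = 0.8333.

Posterior P(H) ≈ 0.833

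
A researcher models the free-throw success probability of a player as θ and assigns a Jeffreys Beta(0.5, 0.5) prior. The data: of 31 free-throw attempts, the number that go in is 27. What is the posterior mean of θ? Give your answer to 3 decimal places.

Posterior mean ≈ 0.859

The binomial likelihood is conjugate to the Beta prior: with 27 successes and 4 failures, the posterior is Beta(0.5+27, 0.5+4) = Beta(27.5, 4.5).
E[θ | data] = 27.5/(27.5+4.5) = 0.859.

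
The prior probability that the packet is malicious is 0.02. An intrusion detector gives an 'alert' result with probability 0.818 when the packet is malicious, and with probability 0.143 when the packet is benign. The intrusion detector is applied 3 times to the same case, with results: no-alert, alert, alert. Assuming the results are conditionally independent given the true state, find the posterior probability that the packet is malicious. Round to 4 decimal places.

Posterior P(H) ≈ 0.1242

With H the event that the packet is malicious, the joint likelihood of the observed sequence is P(data|H) = 0.182·0.818·0.818 = 0.12178 and P(data|¬H) = 0.857·0.143·0.143 = 0.017525.
Bayes: P(H|data) = 0.02·0.12178 / (0.02·0.12178 + 0.98·0.017525) = 0.0024356/0.019610 = 0.1242.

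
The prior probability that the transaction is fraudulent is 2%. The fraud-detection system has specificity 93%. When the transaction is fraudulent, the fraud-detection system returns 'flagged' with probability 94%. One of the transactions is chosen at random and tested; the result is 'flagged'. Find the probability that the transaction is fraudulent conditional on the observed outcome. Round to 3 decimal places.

P(H | E) ≈ 0.215

Let H be the event that the transaction is fraudulent. P(H) = 0.02, so P(¬H) = 0.98. With E the 'flagged' result, P(E|H) = 0.94 and P(E|¬H) = 0.07.
P(E) = 0.94·0.02 + 0.07·0.98 = 0.018800 + 0.068600 = 0.087400.
By Bayes' theorem, P(H|E) = 0.018800 / 0.087400 = 0.215.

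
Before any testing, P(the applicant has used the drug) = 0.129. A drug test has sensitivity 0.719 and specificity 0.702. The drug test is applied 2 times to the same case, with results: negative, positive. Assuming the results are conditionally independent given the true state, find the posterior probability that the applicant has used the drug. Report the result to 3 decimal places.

Let H be the event that the applicant has used the drug; start with P(H) = 0.129. P('positive'|H) = 0.719, P('positive'|¬H) = 0.298.
Update on result 1 ('negative'): P(H) ← 0.281·0.1290 / (0.281·0.1290 + 0.702·0.8710) = 0.036249/0.64769 = 0.0560.
Update on result 2 ('positive'): P(H) ← 0.719·0.0560 / (0.719·0.0560 + 0.298·0.9440) = 0.040240/0.32156 = 0.1251.

Posterior P(H) ≈ 0.125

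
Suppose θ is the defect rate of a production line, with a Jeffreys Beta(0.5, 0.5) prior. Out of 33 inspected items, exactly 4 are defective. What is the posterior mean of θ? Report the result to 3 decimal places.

Posterior mean ≈ 0.132

The binomial likelihood is conjugate to the Beta prior: with 4 successes and 29 failures, the posterior is Beta(0.5+4, 0.5+29) = Beta(4.5, 29.5).
Posterior mean = α/(α+β) = 4.5/34 = 0.132.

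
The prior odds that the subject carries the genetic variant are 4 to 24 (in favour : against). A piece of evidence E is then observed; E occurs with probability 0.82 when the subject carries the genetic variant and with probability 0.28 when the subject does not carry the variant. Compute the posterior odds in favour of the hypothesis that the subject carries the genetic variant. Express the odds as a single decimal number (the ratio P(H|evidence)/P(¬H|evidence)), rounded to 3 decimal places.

Prior odds = 4/24 = 0.16667. In log-odds, ln(0.16667) = -1.7918.
Add log likelihood ratio: ln(2.9286) = 1.0745.
Posterior log-odds = -0.71724, so posterior odds = exp(-0.71724) = 0.48810.

Posterior odds ≈ 0.488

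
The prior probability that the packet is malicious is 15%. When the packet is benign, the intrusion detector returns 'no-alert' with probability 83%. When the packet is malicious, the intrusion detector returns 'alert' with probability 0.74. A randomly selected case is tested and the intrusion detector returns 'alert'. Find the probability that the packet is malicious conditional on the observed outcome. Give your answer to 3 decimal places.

Write H for 'the packet is malicious'. Prior odds H:¬H = 0.15/0.85 = 0.17647. For the 'alert' outcome, the likelihood ratio is 0.74/0.17 = 4.3529.
Posterior odds = 0.17647 × 4.3529 = 0.76817, so P(H|E) = 0.76817/(1+0.76817) = 0.434.

P(H | E) ≈ 0.434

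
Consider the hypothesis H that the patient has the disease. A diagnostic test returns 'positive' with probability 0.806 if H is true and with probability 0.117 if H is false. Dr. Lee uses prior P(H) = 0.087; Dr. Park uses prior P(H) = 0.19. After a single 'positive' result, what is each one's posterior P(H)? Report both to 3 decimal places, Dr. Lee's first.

The likelihood ratio for a 'positive' result is 0.806/0.117 = 6.8889.
Dr. Lee: prior odds 0.087/0.913 = 0.095290; posterior odds 0.65644; posterior probability 0.396.
Dr. Park: prior odds 0.19/0.81 = 0.23457; posterior odds 1.6159; posterior probability 0.618.

Dr. Lee: 0.396; Dr. Park: 0.618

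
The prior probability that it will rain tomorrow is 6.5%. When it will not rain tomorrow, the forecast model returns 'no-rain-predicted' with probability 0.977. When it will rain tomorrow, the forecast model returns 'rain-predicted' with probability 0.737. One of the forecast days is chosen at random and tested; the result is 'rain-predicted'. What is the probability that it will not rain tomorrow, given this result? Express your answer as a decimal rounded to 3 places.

Let H be the event that it will rain tomorrow. P(H) = 0.065, so P(¬H) = 0.935. With E the 'rain-predicted' result, P(E|H) = 0.737 and P(E|¬H) = 0.023.
P(E) = 0.737·0.065 + 0.023·0.935 = 0.047905 + 0.021505 = 0.069410.
By Bayes' theorem, P(H|E) = 0.047905 / 0.069410 = 0.690. Hence P(¬H|E) = 1 − 0.690 = 0.310.

P(¬H | E) ≈ 0.310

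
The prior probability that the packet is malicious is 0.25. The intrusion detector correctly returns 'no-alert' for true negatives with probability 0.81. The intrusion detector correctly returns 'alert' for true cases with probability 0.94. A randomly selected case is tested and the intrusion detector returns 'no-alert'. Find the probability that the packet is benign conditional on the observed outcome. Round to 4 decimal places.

Write H for 'the packet is malicious'. Prior odds H:¬H = 0.25/0.75 = 0.33333. For the 'no-alert' outcome, the likelihood ratio is 0.06/0.81 = 0.074074.
Posterior odds = 0.33333 × 0.074074 = 0.024691, so P(H|E) = 0.024691/(1+0.024691) = 0.0241. Then P(¬H|E) = 1 − 0.0241 = 0.9759.

P(¬H | E) ≈ 0.9759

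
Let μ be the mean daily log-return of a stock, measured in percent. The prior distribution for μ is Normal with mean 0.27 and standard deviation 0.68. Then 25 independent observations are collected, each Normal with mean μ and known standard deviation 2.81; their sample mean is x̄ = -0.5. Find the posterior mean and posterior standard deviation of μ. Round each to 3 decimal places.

Posterior mean ≈ -0.188; posterior SD ≈ 0.433

Prior precision 1/τ₀² = 1/0.68² = 2.16263; data precision n/σ² = 25/2.81² = 3.16612.
Posterior precision = 2.16263 + 3.16612 = 5.32875, giving posterior SD = 1/√5.32875 = 0.433.
Posterior mean = (2.16263·0.27 + 3.16612·-0.5) / 5.32875 = -0.188.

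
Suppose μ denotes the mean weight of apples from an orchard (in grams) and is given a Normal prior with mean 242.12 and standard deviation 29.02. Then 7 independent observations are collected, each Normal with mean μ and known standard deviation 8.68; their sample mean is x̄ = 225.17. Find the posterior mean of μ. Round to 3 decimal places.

Prior precision 1/τ₀² = 1/29.02² = 0.00118742; data precision n/σ² = 7/8.68² = 0.0929092.
Posterior precision = 0.00118742 + 0.0929092 = 0.0940966.
Posterior mean = (0.00118742·242.12 + 0.0929092·225.17) / 0.0940966 = 225.384.

Posterior mean ≈ 225.384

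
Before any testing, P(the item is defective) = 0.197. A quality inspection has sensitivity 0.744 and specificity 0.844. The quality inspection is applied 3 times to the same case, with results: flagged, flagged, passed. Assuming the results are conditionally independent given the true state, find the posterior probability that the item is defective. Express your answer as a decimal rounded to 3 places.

Let H be the event that the item is defective; start with P(H) = 0.197. P('flagged'|H) = 0.744, P('flagged'|¬H) = 0.156.
Update on result 1 ('flagged'): P(H) ← 0.744·0.1970 / (0.744·0.1970 + 0.156·0.8030) = 0.14657/0.27184 = 0.5392.
Update on result 2 ('flagged'): P(H) ← 0.744·0.5392 / (0.744·0.5392 + 0.156·0.4608) = 0.40115/0.47304 = 0.8480.
Update on result 3 ('passed'): P(H) ← 0.256·0.8480 / (0.256·0.8480 + 0.844·0.1520) = 0.21710/0.34536 = 0.6286.

Posterior P(H) ≈ 0.629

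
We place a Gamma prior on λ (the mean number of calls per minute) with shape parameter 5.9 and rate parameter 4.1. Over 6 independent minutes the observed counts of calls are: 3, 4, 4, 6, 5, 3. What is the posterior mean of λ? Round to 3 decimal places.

The Poisson likelihood adds the total count to the shape and the number of exposure periods to the rate. Here ∑xᵢ = 25 and n = 6, so shape 5.9→30.9 and rate 4.1→10.1.
Posterior mean = shape/rate = 30.9/10.1 = 3.059.

Posterior mean ≈ 3.059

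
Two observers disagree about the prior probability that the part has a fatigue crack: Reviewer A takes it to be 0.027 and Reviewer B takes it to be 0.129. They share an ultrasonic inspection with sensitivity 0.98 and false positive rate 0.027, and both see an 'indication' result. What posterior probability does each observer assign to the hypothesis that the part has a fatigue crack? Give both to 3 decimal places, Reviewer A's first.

P('+'|H) = 0.98, P('+'|¬H) = 0.027.
Reviewer A: numerator 0.98·0.027 = 0.026460; evidence = 0.026460+0.027·0.973 = 0.052731; posterior = 0.502.
Reviewer B: numerator 0.98·0.129 = 0.12642; evidence = 0.12642+0.027·0.871 = 0.14994; posterior = 0.843.

Reviewer A: 0.502; Reviewer B: 0.843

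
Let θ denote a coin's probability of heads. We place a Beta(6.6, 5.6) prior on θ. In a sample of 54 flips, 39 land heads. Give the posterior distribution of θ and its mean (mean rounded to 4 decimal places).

Posterior: Beta(45.6, 20.6); mean ≈ 0.6888

Observing 39 successes and 15 failures updates Beta(6.6, 5.6) by adding the success and failure counts to the two shape parameters: α = 6.6+39 = 45.6, β = 5.6+15 = 20.6.
Posterior mean = α/(α+β) = 45.6/66.2 = 0.6888.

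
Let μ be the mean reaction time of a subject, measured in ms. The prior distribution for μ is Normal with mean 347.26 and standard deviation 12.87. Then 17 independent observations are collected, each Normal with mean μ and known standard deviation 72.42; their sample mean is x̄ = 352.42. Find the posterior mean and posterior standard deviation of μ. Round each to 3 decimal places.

Prior precision 1/τ₀² = 1/12.87² = 0.00603730; data precision n/σ² = 17/72.42² = 0.00324139.
Posterior precision = 0.00603730 + 0.00324139 = 0.00927870, giving posterior SD = 1/√0.00927870 = 10.381.
Posterior mean = (0.00603730·347.26 + 0.00324139·352.42) / 0.00927870 = 349.063.

Posterior mean ≈ 349.063; posterior SD ≈ 10.381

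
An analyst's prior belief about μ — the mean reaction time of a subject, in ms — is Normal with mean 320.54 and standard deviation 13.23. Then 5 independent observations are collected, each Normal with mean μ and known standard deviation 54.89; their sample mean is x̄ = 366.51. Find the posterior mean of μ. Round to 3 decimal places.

Prior precision 1/τ₀² = 1/13.23² = 0.00571321; data precision n/σ² = 5/54.89² = 0.00165952.
Posterior precision = 0.00571321 + 0.00165952 = 0.00737274.
Posterior mean = (0.00571321·320.54 + 0.00165952·366.51) / 0.00737274 = 330.887.

Posterior mean ≈ 330.887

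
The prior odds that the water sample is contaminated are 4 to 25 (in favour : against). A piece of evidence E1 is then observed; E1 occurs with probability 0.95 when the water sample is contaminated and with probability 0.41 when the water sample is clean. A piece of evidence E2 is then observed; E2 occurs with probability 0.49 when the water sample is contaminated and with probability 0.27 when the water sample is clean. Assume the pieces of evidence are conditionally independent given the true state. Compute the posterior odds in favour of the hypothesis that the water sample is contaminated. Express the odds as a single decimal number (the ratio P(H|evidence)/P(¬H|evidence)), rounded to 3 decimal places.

Prior odds = 4/25 = 0.16000. In log-odds, ln(0.16000) = -1.8326.
Add log likelihood ratios: ln(2.3171) + ln(1.8148) = 1.4363.
Posterior log-odds = -0.39629, so posterior odds = exp(-0.39629) = 0.67281.

Posterior odds ≈ 0.673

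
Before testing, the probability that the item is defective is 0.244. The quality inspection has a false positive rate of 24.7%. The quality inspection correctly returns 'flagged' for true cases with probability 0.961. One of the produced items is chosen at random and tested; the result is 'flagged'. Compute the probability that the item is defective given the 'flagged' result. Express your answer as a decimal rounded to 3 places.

Write H for 'the item is defective'. Prior odds H:¬H = 0.244/0.756 = 0.32275. For the 'flagged' outcome, the likelihood ratio is 0.961/0.247 = 3.8907.
Posterior odds = 0.32275 × 3.8907 = 1.2557, so P(H|E) = 1.2557/(1+1.2557) = 0.557.

P(H | E) ≈ 0.557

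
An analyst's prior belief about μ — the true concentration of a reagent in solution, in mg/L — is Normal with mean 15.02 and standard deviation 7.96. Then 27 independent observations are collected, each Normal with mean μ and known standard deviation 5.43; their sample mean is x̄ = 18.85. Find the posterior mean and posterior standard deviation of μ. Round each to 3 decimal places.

Posterior mean ≈ 18.785; posterior SD ≈ 1.036

Prior precision 1/τ₀² = 1/7.96² = 0.0157824; data precision n/σ² = 27/5.43² = 0.915723.
Posterior precision = 0.0157824 + 0.915723 = 0.931505, giving posterior SD = 1/√0.931505 = 1.036.
Posterior mean = (0.0157824·15.02 + 0.915723·18.85) / 0.931505 = 18.785.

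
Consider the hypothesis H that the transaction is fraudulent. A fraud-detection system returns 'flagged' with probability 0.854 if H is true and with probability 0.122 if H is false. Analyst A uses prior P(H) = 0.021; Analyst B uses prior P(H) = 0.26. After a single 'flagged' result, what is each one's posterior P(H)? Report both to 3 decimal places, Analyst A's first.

Analyst A: 0.131; Analyst B: 0.711

P('+'|H) = 0.854, P('+'|¬H) = 0.122.
Analyst A: numerator 0.854·0.021 = 0.017934; evidence = 0.017934+0.122·0.979 = 0.13737; posterior = 0.131.
Analyst B: numerator 0.854·0.26 = 0.22204; evidence = 0.22204+0.122·0.74 = 0.31232; posterior = 0.711.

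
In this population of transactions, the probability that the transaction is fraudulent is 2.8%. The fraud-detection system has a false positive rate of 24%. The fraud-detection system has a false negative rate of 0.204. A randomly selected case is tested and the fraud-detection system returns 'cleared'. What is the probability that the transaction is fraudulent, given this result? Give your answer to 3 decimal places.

P(H | E) ≈ 0.008

Let H be the event that the transaction is fraudulent. P(H) = 0.028, so P(¬H) = 0.972. With E the 'cleared' result, P(E|H) = 0.204 and P(E|¬H) = 0.76.
P(E) = 0.204·0.028 + 0.76·0.972 = 0.0057120 + 0.73872 = 0.74443.
By Bayes' theorem, P(H|E) = 0.0057120 / 0.74443 = 0.008.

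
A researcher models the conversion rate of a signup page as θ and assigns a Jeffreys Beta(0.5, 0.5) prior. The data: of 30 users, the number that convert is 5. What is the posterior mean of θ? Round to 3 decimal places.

Observing 5 successes and 25 failures updates Beta(0.5, 0.5) by adding the success and failure counts to the two shape parameters: α = 0.5+5 = 5.5, β = 0.5+25 = 25.5.
E[θ | data] = 5.5/(5.5+25.5) = 0.177.

Posterior mean ≈ 0.177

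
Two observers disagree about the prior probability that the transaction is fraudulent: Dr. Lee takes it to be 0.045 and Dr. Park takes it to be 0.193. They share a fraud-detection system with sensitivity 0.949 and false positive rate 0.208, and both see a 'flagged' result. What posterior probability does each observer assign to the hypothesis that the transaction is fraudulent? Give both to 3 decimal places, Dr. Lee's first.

Dr. Lee: 0.177; Dr. Park: 0.522

P('+'|H) = 0.949, P('+'|¬H) = 0.208.
Dr. Lee: numerator 0.949·0.045 = 0.042705; evidence = 0.042705+0.208·0.955 = 0.24134; posterior = 0.177.
Dr. Park: numerator 0.949·0.193 = 0.18316; evidence = 0.18316+0.208·0.807 = 0.35101; posterior = 0.522.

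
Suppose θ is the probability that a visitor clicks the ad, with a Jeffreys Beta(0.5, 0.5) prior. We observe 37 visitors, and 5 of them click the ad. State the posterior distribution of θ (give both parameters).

Observing 5 successes and 32 failures updates Beta(0.5, 0.5) by adding the success and failure counts to the two shape parameters: α = 0.5+5 = 5.5, β = 0.5+32 = 32.5.

Posterior: Beta(5.5, 32.5)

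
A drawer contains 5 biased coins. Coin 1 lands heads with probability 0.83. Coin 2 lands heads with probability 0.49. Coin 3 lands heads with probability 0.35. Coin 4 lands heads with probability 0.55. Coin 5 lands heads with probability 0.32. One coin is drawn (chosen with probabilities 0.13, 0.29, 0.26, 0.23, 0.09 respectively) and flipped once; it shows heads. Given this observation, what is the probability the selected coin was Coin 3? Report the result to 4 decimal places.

Posterior probability ≈ 0.1834

Tabulate prior·likelihood by source: [1] prior 0.13, lik 0.83, product 0.1079; [2] prior 0.29, lik 0.49, product 0.1421; [3] prior 0.26, lik 0.35, product 0.09100; [4] prior 0.23, lik 0.55, product 0.1265; [5] prior 0.09, lik 0.32, product 0.02880.
Normalizing constant = 0.49630; the posterior for Coin 3 is its product over the sum, 0.09100/0.49630 = 0.1834.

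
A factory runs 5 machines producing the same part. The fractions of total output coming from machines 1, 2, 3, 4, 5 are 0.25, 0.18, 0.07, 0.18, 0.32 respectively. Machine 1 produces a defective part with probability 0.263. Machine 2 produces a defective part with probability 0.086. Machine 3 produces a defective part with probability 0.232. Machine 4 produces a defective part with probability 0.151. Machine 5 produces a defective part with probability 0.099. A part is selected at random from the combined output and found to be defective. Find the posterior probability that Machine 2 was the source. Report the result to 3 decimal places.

Tabulate prior·likelihood by source: [1] prior 0.25, lik 0.263, product 0.06575; [2] prior 0.18, lik 0.086, product 0.01548; [3] prior 0.07, lik 0.232, product 0.01624; [4] prior 0.18, lik 0.151, product 0.02718; [5] prior 0.32, lik 0.099, product 0.03168.
Normalizing constant = 0.15633; the posterior for Machine 2 is its product over the sum, 0.01548/0.15633 = 0.099.

Posterior probability ≈ 0.099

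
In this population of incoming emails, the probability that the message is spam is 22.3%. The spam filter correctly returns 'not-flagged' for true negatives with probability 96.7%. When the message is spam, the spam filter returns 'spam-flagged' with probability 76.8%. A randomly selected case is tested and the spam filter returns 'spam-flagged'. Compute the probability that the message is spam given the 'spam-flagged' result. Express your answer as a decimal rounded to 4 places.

P(H | E) ≈ 0.8698

Write H for 'the message is spam'. Prior odds H:¬H = 0.223/0.777 = 0.28700. For the 'spam-flagged' outcome, the likelihood ratio is 0.768/0.033 = 23.273.
Posterior odds = 0.28700 × 23.273 = 6.6793, so P(H|E) = 6.6793/(1+6.6793) = 0.8698.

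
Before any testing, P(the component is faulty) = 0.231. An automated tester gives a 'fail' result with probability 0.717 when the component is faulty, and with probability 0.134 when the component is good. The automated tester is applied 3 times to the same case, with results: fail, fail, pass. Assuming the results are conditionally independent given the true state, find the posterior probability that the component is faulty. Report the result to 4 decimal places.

Let H be the event that the component is faulty; start with P(H) = 0.231. P('fail'|H) = 0.717, P('fail'|¬H) = 0.134.
Update on result 1 ('fail'): P(H) ← 0.717·0.2310 / (0.717·0.2310 + 0.134·0.7690) = 0.16563/0.26867 = 0.6165.
Update on result 2 ('fail'): P(H) ← 0.717·0.6165 / (0.717·0.6165 + 0.134·0.3835) = 0.44200/0.49340 = 0.8958.
Update on result 3 ('pass'): P(H) ← 0.283·0.8958 / (0.283·0.8958 + 0.866·0.1042) = 0.25352/0.34373 = 0.7376.

Posterior P(H) ≈ 0.7376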